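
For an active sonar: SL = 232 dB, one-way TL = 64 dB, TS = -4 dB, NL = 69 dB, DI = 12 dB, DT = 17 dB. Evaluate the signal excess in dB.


26 dB


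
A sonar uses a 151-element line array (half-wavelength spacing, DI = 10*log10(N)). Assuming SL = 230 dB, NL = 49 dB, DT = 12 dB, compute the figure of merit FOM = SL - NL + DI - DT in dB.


Step 1: DI = 10*log10(151) = 21.79 dB
Step 2: FOM = SL - NL + DI - DT = 230 - 49 + 21.79 - 12 = 190.79

190.79 dB


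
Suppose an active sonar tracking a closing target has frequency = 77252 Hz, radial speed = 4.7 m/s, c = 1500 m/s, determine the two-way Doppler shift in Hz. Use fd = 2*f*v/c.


484.11 Hz


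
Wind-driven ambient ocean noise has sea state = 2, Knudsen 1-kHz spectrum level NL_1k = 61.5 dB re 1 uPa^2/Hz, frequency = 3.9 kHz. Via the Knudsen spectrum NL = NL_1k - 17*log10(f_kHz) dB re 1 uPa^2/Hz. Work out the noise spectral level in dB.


NL = NL_1k - 17*log10(f_kHz) = 61.5 - 17*log10(3.9) = 61.5 - (10.05) = 51.45

51.45 dB


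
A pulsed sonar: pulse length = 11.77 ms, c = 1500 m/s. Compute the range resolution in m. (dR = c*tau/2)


8.8275 m


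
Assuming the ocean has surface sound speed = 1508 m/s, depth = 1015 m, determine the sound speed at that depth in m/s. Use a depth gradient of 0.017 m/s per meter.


1525.255 m/s


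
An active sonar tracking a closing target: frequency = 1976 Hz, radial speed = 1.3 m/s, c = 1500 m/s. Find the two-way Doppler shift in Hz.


fd = 2*f*v/c = 2 * 1976 * 1.3 / 1500 = 3.43

3.43 Hz


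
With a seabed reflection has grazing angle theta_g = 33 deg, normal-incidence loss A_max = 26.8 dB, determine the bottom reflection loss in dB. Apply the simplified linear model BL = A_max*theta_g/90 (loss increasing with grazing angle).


BL = A_max * theta_g / 90 = 26.8 * 33 / 90 = 9.83

9.83 dB


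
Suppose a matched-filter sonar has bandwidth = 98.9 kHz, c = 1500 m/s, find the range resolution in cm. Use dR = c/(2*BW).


dR = c/(2*BW) = 1500 / (2 * 98.9e3) = 0.0076 m = 0.76 cm

0.76 cm


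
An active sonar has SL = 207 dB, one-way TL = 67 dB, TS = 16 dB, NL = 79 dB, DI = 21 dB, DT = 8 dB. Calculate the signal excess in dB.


23 dB


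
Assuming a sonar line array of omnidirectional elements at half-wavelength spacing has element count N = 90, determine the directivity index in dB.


DI = 10*log10(90) = 19.54

19.54 dB


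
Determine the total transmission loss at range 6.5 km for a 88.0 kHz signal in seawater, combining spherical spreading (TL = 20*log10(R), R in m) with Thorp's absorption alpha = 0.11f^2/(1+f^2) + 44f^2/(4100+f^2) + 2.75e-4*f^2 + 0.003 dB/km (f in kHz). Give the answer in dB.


Step 1 (Thorp): alpha = 0.11*7744.0/(1+7744.0) + 44*7744.0/(4100+7744.0) + 2.75e-4*7744.0 + 0.003 = 31.0112 dB/km
Step 2: TL_spread = 20*log10(6500) = 76.26 dB
Step 3: TL_abs = alpha*R = 31.0112 * 6.5 = 201.57 dB
Step 4: TL_total = 76.26 + 201.57 = 277.83

277.83 dB


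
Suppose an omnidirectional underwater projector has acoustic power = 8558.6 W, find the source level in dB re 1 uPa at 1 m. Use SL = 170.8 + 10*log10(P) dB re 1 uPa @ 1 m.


210.12 dB


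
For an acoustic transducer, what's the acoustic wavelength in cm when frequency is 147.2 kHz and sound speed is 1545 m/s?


lambda = c/f = 1545 / 147200 = 0.0105 m = 1.05 cm

1.05 cm


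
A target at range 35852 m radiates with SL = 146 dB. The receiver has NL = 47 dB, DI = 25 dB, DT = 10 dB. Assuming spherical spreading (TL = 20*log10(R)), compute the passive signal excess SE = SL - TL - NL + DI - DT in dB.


Step 1: TL = 20*log10(35852) = 91.09 dB
Step 2: SE = 146 - 91.09 - 47 + 25 - 10 = 22.91

22.91 dB


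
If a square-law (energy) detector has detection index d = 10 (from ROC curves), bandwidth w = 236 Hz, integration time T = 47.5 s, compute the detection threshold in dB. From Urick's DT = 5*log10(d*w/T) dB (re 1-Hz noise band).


8.48 dB


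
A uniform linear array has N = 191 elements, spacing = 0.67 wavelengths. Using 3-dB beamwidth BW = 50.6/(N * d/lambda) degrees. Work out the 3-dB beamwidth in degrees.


0.4 deg


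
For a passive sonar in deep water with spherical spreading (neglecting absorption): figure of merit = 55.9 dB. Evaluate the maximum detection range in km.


At max range FOM = TL, so 20*log10(R) = 55.9
R = 10^(55.9/20) = 623.73 m = 0.62 km

0.62 km


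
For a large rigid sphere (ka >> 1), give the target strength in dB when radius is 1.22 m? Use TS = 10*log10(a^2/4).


TS = 10*log10(1.22^2 / 4) = 10*log10(0.3721) = -4.29

-4.29 dB


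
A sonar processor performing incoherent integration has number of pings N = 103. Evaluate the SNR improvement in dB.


Gain = 5*log10(103) = 10.06

10.06 dB


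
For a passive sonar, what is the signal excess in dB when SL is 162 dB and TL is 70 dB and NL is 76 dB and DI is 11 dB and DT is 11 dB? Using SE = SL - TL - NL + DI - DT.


16 dB


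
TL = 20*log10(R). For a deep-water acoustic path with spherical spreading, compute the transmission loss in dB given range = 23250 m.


87.33 dB


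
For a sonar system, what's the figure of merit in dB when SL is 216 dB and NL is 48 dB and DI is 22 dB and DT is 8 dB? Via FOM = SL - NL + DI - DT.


FOM = SL - NL + DI - DT = 216 - 48 + 22 - 8 = 182

182 dB


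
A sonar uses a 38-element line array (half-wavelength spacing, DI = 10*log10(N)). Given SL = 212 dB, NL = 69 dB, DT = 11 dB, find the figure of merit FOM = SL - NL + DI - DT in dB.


147.8 dB


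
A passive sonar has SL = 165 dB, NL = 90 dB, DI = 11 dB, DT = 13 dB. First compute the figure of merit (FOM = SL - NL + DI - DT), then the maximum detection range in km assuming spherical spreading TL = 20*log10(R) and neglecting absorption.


Step 1: FOM = SL - NL + DI - DT = 165 - 90 + 11 - 13 = 73 dB
Step 2: at max range FOM = TL = 20*log10(R), so R = 10^(73/20) = 4466.84 m = 4.47 km

4.47 km


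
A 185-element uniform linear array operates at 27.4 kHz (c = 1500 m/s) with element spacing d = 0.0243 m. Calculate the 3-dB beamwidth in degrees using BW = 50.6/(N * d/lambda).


0.62 deg


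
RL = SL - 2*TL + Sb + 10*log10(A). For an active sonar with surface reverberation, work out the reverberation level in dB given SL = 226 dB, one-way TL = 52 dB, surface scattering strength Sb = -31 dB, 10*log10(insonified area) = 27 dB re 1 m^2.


RL = SL - 2*TL + Sb + 10*log10(A) = 226 - 2*52 + (-31) + 27 = 118

118 dB


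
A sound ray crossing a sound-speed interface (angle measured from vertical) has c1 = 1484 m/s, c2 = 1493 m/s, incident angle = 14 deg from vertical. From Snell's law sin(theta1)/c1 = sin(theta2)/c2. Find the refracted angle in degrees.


sin(theta2) = (c2/c1)*sin(theta1) = (1493/1484)*sin(14 deg) = 0.24339
theta2 = arcsin(0.24339) = 14.09

14.09 deg


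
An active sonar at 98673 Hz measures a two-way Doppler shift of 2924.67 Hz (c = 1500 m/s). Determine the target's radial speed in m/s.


From fd = 2*f*v/c, v = c*fd/(2*f) = 1500 * 2924.67 / (2*98673) = 22.23

22.23 m/s


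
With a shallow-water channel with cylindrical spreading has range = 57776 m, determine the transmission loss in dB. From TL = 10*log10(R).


TL = 10*log10(57776) = 47.62

47.62 dB


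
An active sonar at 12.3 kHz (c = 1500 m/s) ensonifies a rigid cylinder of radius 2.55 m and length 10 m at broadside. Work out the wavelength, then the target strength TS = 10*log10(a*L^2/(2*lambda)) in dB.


Step 1: lambda = c/f = 1500/12300 = 0.12195 m
Step 2: TS = 10*log10(a*L^2/(2*lambda)) = 10*log10(2.55*10^2/(2*0.12195)) = 30.19

30.19 dB


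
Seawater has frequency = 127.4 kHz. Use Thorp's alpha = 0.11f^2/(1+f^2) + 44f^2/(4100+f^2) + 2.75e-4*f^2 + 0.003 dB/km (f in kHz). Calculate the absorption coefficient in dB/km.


f^2 = 16230.76
alpha = 0.11*16230.76/(1+16230.76) + 44*16230.76/(4100+16230.76) + 2.75e-4*16230.76 + 0.003 = 39.703

39.703 dB/km


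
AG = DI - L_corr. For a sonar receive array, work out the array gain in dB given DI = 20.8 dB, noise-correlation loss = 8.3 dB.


12.5 dB


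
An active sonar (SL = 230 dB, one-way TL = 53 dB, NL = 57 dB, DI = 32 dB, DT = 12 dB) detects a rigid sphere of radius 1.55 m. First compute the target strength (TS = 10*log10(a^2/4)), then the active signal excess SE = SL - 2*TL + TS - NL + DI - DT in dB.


Step 1: TS = 10*log10(1.55^2/4) = -2.21 dB
Step 2: SE = SL - 2*TL + TS - NL + DI - DT = 230 - 2*53 + (-2.21) - 57 + 32 - 12 = 84.79

84.79 dB


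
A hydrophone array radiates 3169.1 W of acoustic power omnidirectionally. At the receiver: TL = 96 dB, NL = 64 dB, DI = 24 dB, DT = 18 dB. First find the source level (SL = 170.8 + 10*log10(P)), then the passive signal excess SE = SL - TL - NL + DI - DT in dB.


Step 1: SL = 170.8 + 10*log10(3169.1) = 205.81 dB
Step 2: SE = SL - TL - NL + DI - DT = 205.81 - 96 - 64 + 24 - 18 = 51.81

51.81 dB


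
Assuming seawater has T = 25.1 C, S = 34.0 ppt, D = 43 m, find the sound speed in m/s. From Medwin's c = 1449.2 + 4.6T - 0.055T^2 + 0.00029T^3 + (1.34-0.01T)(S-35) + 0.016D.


c = 1449.2 + 4.6*25.1 - 0.055*25.1^2 + 0.00029*25.1^3 + (1.34 - 0.01*25.1)*(34.0 - 35) + 0.016*43 = 1534.19

1534.19 m/s


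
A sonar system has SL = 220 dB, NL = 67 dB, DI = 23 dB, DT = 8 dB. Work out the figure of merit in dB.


168 dB


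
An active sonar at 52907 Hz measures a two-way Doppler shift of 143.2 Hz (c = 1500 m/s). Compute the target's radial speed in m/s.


From fd = 2*f*v/c, v = c*fd/(2*f) = 1500 * 143.2 / (2*52907) = 2.03

2.03 m/s


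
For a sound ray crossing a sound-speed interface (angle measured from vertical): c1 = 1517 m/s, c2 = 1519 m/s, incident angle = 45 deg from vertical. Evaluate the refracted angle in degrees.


45.08 deg


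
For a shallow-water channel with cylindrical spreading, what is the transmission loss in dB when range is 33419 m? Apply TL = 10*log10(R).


TL = 10*log10(33419) = 45.24

45.24 dB


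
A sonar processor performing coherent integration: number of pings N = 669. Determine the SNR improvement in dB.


28.25 dB


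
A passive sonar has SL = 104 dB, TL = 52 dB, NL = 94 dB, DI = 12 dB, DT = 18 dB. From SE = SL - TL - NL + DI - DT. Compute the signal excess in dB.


SE = SL - TL - NL + DI - DT = 104 - 52 - 94 + 12 - 18 = -48

-48 dB


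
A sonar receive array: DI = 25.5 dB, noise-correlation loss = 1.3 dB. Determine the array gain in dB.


24.2 dB


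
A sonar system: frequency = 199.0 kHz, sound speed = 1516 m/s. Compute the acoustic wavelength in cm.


lambda = c/f = 1516 / 199000 = 0.0076 m = 0.76 cm

0.76 cm


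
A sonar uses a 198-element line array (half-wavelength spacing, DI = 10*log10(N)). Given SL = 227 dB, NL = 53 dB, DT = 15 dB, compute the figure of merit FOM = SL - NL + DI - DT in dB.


Step 1: DI = 10*log10(198) = 22.97 dB
Step 2: FOM = SL - NL + DI - DT = 227 - 53 + 22.97 - 15 = 181.97

181.97 dB


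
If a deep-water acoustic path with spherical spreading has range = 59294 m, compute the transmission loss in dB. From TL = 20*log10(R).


TL = 20*log10(59294) = 95.46

95.46 dB


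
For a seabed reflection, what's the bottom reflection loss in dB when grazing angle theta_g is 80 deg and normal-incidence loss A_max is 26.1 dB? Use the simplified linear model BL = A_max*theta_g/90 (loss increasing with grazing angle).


23.2 dB


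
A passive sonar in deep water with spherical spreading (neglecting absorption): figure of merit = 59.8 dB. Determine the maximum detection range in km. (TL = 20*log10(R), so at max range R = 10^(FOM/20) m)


0.98 km


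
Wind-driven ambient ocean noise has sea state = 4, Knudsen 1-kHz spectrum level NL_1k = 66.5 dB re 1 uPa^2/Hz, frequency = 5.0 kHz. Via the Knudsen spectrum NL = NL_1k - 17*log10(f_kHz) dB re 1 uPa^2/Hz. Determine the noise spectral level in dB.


54.62 dB


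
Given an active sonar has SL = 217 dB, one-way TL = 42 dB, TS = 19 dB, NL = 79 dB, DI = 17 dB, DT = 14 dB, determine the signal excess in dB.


SE = SL - 2*TL + TS - NL + DI - DT = 217 - 2*42 + (19) - 79 + 17 - 14 = 76

76 dB


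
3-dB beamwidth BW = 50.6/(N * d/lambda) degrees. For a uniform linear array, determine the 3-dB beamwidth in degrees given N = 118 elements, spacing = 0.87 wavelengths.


0.49 deg


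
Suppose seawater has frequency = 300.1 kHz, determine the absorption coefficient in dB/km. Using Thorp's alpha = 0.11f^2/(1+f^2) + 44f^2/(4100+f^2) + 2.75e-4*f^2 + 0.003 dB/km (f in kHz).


f^2 = 90060.01
alpha = 0.11*90060.01/(1+90060.01) + 44*90060.01/(4100+90060.01) + 2.75e-4*90060.01 + 0.003 = 66.964

66.964 dB/km


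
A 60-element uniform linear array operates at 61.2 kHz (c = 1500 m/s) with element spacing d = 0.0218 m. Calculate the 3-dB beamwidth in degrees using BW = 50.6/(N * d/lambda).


Step 1: lambda = 1500/61200 = 0.02451 m
Step 2: d/lambda = 0.0218/0.02451 = 0.8894
Step 3: BW = 50.6/(N * d/lambda) = 50.6/(60 * 0.8894) = 0.95

0.95 deg


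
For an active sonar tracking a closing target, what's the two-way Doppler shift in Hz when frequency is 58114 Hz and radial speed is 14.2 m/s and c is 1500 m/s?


fd = 2*f*v/c = 2 * 58114 * 14.2 / 1500 = 1100.29

1100.29 Hz


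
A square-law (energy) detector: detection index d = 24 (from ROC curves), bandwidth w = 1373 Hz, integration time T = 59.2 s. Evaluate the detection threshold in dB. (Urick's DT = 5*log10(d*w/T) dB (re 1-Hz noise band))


DT = 5*log10(d*w/T) = 5*log10(24 * 1373 / 59.2) = 5*log10(556.62) = 13.73

13.73 dB


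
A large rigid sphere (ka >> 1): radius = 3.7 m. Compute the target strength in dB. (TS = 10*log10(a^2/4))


TS = 10*log10(3.7^2 / 4) = 10*log10(3.4225) = 5.34

5.34 dB


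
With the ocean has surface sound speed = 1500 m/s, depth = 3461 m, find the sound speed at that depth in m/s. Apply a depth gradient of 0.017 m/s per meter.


c = 1500 + 0.017 * 3461 = 1558.837

1558.837 m/s


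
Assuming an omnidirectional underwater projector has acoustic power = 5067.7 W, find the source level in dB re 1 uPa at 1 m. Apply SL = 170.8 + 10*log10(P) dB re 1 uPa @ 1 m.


207.85 dB


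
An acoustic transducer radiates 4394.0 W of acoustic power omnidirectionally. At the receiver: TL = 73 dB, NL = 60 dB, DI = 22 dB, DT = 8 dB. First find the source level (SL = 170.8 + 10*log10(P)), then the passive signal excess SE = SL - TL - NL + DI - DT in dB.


Step 1: SL = 170.8 + 10*log10(4394.0) = 207.23 dB
Step 2: SE = SL - TL - NL + DI - DT = 207.23 - 73 - 60 + 22 - 8 = 88.23

88.23 dB


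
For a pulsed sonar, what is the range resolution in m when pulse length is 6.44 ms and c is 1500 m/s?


dR = c*tau/2 = 1500 * 6.44e-3 / 2 = 4.83

4.83 m


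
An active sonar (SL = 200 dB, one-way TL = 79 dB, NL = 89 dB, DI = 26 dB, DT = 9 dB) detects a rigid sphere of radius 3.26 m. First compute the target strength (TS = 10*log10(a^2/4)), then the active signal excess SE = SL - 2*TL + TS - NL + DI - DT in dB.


Step 1: TS = 10*log10(3.26^2/4) = 4.24 dB
Step 2: SE = SL - 2*TL + TS - NL + DI - DT = 200 - 2*79 + (4.24) - 89 + 26 - 9 = -25.76

-25.76 dB


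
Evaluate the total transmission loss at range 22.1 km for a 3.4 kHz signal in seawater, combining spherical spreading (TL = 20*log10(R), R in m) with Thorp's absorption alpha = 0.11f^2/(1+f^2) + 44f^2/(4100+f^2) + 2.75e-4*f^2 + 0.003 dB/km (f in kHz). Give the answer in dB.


92.0 dB


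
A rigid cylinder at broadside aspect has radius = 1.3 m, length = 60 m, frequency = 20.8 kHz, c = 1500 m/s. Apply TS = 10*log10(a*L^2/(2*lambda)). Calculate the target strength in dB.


lambda = 1500/20800 = 0.07212 m
TS = 10*log10(1.3*60^2/(2*0.07212)) = 45.11

45.11 dB


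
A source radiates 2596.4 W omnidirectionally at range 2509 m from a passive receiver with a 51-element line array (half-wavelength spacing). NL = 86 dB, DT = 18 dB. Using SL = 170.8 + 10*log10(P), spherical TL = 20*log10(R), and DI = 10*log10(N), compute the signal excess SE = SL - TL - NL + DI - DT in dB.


50.03 dB


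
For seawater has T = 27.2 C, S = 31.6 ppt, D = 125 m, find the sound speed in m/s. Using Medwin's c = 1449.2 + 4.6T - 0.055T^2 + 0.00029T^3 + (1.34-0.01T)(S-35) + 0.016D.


1537.83 m/s


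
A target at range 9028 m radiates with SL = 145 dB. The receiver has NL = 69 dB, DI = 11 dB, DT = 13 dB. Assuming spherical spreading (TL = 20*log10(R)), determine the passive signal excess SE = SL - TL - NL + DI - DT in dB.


Step 1: TL = 20*log10(9028) = 79.11 dB
Step 2: SE = 145 - 79.11 - 69 + 11 - 13 = -5.11

-5.11 dB


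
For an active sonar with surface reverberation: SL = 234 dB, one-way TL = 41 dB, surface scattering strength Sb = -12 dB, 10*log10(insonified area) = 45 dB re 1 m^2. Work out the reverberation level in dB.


RL = SL - 2*TL + Sb + 10*log10(A) = 234 - 2*41 + (-12) + 45 = 185

185 dB


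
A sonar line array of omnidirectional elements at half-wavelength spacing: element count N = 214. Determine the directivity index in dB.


DI = 10*log10(214) = 23.3

23.3 dB


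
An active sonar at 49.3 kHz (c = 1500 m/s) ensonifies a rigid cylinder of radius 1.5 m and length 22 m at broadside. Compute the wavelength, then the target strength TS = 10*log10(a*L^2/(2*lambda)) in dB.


Step 1: lambda = c/f = 1500/49300 = 0.03043 m
Step 2: TS = 10*log10(a*L^2/(2*lambda)) = 10*log10(1.5*22^2/(2*0.03043)) = 40.77

40.77 dB


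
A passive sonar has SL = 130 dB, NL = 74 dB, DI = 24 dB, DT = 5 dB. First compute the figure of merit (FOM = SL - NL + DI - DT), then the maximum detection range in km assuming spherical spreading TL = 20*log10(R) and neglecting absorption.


Step 1: FOM = SL - NL + DI - DT = 130 - 74 + 24 - 5 = 75 dB
Step 2: at max range FOM = TL = 20*log10(R), so R = 10^(75/20) = 5623.41 m = 5.62 km

5.62 km


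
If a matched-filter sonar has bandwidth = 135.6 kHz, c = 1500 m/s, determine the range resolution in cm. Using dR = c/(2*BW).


dR = c/(2*BW) = 1500 / (2 * 135.6e3) = 0.0055 m = 0.55 cm

0.55 cm


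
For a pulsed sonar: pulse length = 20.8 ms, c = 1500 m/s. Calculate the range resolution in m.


dR = c*tau/2 = 1500 * 20.8e-3 / 2 = 15.6

15.6 m


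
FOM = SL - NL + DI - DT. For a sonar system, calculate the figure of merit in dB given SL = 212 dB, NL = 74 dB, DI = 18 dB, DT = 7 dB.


149 dB


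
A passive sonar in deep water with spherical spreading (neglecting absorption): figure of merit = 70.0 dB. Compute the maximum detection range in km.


3.16 km


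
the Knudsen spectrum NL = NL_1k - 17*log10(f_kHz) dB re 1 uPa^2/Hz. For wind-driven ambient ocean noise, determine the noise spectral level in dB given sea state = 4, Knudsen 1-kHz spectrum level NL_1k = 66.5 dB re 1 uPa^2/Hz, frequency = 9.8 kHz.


NL = NL_1k - 17*log10(f_kHz) = 66.5 - 17*log10(9.8) = 66.5 - (16.85) = 49.65

49.65 dB


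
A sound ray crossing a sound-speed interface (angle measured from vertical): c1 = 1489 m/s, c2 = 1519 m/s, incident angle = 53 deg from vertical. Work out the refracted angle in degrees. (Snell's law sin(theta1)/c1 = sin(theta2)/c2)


54.56 deg


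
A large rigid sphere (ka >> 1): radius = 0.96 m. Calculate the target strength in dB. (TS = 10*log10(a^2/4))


TS = 10*log10(0.96^2 / 4) = 10*log10(0.2304) = -6.38

-6.38 dB


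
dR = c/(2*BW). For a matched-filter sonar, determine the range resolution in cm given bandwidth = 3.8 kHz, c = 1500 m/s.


dR = c/(2*BW) = 1500 / (2 * 3.8e3) = 0.1974 m = 19.74 cm

19.74 cm


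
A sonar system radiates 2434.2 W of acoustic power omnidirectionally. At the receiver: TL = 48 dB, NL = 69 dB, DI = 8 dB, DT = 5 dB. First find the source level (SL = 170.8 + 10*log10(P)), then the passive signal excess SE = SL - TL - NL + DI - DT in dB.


Step 1: SL = 170.8 + 10*log10(2434.2) = 204.66 dB
Step 2: SE = SL - TL - NL + DI - DT = 204.66 - 48 - 69 + 8 - 5 = 90.66

90.66 dB


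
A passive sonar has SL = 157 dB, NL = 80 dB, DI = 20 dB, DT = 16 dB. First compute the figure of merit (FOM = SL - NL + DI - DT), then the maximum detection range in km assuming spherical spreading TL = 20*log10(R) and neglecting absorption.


Step 1: FOM = SL - NL + DI - DT = 157 - 80 + 20 - 16 = 81 dB
Step 2: at max range FOM = TL = 20*log10(R), so R = 10^(81/20) = 11220.18 m = 11.22 km

11.22 km


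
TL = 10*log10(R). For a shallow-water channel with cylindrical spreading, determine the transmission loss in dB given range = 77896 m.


TL = 10*log10(77896) = 48.92

48.92 dB


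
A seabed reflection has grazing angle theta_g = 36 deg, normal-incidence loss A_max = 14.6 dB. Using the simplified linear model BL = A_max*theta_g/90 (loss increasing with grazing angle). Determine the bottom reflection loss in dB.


BL = A_max * theta_g / 90 = 14.6 * 36 / 90 = 5.84

5.84 dB


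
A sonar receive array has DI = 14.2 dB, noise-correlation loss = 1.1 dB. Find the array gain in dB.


AG = DI - L_corr = 14.2 - 1.1 = 13.1

13.1 dB


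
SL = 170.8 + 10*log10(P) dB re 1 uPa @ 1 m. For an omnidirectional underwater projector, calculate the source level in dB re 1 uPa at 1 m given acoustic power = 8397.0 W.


SL = 170.8 + 10*log10(8397.0) = 170.8 + 39.24 = 210.04

210.04 dB


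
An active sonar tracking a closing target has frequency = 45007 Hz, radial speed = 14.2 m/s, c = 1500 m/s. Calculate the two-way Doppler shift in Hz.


fd = 2*f*v/c = 2 * 45007 * 14.2 / 1500 = 852.13

852.13 Hz


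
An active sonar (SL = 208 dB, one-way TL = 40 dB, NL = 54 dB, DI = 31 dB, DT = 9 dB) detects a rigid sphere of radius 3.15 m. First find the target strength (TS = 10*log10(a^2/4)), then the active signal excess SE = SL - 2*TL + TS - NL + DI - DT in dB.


Step 1: TS = 10*log10(3.15^2/4) = 3.95 dB
Step 2: SE = SL - 2*TL + TS - NL + DI - DT = 208 - 2*40 + (3.95) - 54 + 31 - 9 = 99.95

99.95 dB


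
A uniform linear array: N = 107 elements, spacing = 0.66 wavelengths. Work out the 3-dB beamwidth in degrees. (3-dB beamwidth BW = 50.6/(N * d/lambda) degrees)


BW = 50.6 / (107 * 0.66) = 50.6 / 70.62 = 0.72

0.72 deg


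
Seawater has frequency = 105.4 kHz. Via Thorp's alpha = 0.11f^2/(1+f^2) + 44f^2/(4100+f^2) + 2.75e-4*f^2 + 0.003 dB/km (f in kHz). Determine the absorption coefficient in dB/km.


35.307 dB/km


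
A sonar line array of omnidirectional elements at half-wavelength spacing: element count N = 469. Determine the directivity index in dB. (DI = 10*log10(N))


DI = 10*log10(469) = 26.71

26.71 dB


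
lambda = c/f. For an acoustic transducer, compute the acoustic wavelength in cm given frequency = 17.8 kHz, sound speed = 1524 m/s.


8.56 cm


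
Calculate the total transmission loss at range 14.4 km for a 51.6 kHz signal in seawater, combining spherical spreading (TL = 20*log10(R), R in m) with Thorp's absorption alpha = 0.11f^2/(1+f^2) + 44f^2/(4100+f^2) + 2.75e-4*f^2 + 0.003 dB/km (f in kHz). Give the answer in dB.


Step 1 (Thorp): alpha = 0.11*2662.56/(1+2662.56) + 44*2662.56/(4100+2662.56) + 2.75e-4*2662.56 + 0.003 = 18.1689 dB/km
Step 2: TL_spread = 20*log10(14400) = 83.17 dB
Step 3: TL_abs = alpha*R = 18.1689 * 14.4 = 261.63 dB
Step 4: TL_total = 83.17 + 261.63 = 344.8

344.8 dB


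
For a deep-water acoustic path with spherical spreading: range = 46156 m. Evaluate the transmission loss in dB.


TL = 20*log10(46156) = 93.28

93.28 dB


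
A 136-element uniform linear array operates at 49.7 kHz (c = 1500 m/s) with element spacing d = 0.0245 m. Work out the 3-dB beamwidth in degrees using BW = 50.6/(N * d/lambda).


Step 1: lambda = 1500/49700 = 0.03018 m
Step 2: d/lambda = 0.0245/0.03018 = 0.8118
Step 3: BW = 50.6/(N * d/lambda) = 50.6/(136 * 0.8118) = 0.46

0.46 deg


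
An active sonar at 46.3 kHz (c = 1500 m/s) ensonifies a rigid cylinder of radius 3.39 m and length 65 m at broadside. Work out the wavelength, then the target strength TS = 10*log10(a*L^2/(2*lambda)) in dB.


Step 1: lambda = c/f = 1500/46300 = 0.0324 m
Step 2: TS = 10*log10(a*L^2/(2*lambda)) = 10*log10(3.39*65^2/(2*0.0324)) = 53.44

53.44 dB


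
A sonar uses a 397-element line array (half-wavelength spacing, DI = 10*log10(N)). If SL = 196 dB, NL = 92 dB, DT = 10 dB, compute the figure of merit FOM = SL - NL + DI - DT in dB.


119.99 dB


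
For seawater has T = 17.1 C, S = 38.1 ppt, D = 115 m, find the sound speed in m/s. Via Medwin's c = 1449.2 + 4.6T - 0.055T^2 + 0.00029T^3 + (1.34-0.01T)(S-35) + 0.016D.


1518.69 m/s


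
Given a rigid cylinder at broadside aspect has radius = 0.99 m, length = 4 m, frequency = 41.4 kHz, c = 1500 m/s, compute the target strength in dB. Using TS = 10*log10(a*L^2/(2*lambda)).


23.4 dB


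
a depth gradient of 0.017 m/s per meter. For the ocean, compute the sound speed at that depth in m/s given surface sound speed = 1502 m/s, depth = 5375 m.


1593.375 m/s


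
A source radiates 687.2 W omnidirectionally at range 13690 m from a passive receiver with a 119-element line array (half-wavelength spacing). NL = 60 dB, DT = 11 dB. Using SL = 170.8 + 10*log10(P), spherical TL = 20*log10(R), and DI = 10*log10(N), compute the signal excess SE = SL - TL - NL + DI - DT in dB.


Step 1: SL = 170.8 + 10*log10(687.2) = 199.17 dB
Step 2: TL = 20*log10(13690) = 82.73 dB
Step 3: DI = 10*log10(119) = 20.76 dB
Step 4: SE = SL - TL - NL + DI - DT = 199.17 - 82.73 - 60 + 20.76 - 11 = 66.2

66.2 dB


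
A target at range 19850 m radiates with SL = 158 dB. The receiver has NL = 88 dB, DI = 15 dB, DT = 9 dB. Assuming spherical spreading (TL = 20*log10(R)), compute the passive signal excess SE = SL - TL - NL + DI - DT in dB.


-9.96 dB


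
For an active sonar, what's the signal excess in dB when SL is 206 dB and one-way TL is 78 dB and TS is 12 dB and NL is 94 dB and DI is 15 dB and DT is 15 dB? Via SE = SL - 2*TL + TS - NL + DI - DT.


-32 dB


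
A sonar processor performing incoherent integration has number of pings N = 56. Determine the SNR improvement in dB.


8.74 dB


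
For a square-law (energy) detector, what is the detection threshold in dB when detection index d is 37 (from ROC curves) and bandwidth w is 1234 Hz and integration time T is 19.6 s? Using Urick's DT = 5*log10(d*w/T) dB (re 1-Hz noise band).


16.84 dB


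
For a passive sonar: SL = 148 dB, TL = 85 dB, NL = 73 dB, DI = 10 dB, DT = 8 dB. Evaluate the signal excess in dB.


SE = SL - TL - NL + DI - DT = 148 - 85 - 73 + 10 - 8 = -8

-8 dB


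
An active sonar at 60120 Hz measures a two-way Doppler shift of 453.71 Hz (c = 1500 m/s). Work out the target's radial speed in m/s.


From fd = 2*f*v/c, v = c*fd/(2*f) = 1500 * 453.71 / (2*60120) = 5.66

5.66 m/s


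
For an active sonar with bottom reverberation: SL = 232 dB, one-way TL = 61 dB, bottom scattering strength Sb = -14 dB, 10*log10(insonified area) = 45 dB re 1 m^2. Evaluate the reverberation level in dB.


RL = SL - 2*TL + Sb + 10*log10(A) = 232 - 2*61 + (-14) + 45 = 141

141 dB


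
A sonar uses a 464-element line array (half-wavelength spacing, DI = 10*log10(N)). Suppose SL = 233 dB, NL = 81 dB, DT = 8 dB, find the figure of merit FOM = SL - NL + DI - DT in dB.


Step 1: DI = 10*log10(464) = 26.67 dB
Step 2: FOM = SL - NL + DI - DT = 233 - 81 + 26.67 - 8 = 170.67

170.67 dB


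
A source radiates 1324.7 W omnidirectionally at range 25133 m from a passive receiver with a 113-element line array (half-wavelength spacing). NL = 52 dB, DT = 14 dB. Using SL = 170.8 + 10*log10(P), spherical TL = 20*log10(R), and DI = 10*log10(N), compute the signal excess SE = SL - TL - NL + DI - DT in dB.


Step 1: SL = 170.8 + 10*log10(1324.7) = 202.02 dB
Step 2: TL = 20*log10(25133) = 88.0 dB
Step 3: DI = 10*log10(113) = 20.53 dB
Step 4: SE = SL - TL - NL + DI - DT = 202.02 - 88.0 - 52 + 20.53 - 14 = 68.55

68.55 dB


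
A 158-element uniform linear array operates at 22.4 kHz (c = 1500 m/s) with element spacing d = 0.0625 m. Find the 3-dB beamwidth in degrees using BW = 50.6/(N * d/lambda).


Step 1: lambda = 1500/22400 = 0.06696 m
Step 2: d/lambda = 0.0625/0.06696 = 0.9334
Step 3: BW = 50.6/(N * d/lambda) = 50.6/(158 * 0.9334) = 0.34

0.34 deg


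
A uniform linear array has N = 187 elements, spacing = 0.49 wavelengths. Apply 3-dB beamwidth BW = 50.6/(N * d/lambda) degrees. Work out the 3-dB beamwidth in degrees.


0.55 deg


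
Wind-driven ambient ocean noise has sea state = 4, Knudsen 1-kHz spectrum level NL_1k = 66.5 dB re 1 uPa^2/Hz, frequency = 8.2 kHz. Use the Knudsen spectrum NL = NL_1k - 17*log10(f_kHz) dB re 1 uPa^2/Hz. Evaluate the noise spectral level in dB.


NL = NL_1k - 17*log10(f_kHz) = 66.5 - 17*log10(8.2) = 66.5 - (15.53) = 50.97

50.97 dB


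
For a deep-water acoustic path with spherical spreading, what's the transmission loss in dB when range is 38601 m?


TL = 20*log10(38601) = 91.73

91.73 dB


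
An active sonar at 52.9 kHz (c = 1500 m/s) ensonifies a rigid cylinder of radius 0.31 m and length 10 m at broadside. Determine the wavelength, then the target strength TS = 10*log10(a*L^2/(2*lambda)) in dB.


Step 1: lambda = c/f = 1500/52900 = 0.02836 m
Step 2: TS = 10*log10(a*L^2/(2*lambda)) = 10*log10(0.31*10^2/(2*0.02836)) = 27.38

27.38 dB


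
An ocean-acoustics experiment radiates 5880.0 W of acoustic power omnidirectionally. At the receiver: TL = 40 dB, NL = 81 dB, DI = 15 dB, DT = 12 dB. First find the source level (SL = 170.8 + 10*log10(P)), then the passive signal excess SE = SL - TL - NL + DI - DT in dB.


Step 1: SL = 170.8 + 10*log10(5880.0) = 208.49 dB
Step 2: SE = SL - TL - NL + DI - DT = 208.49 - 40 - 81 + 15 - 12 = 90.49

90.49 dB


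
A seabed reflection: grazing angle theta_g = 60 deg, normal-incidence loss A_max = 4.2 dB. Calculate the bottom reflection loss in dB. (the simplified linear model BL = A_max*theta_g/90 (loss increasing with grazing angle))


BL = A_max * theta_g / 90 = 4.2 * 60 / 90 = 2.8

2.8 dB


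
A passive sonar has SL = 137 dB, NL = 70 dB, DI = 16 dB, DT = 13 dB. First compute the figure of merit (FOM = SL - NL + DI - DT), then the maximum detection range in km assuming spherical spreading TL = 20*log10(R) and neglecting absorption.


Step 1: FOM = SL - NL + DI - DT = 137 - 70 + 16 - 13 = 70 dB
Step 2: at max range FOM = TL = 20*log10(R), so R = 10^(70/20) = 3162.28 m = 3.16 km

3.16 km


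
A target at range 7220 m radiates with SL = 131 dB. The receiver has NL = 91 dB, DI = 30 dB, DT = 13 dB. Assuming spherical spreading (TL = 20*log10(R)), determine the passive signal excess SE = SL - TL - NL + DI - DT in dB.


Step 1: TL = 20*log10(7220) = 77.17 dB
Step 2: SE = 131 - 77.17 - 91 + 30 - 13 = -20.17

-20.17 dB


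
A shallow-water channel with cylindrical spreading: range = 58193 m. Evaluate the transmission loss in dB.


TL = 10*log10(58193) = 47.65

47.65 dB


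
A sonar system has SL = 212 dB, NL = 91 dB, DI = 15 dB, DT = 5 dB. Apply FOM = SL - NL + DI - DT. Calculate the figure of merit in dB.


FOM = SL - NL + DI - DT = 212 - 91 + 15 - 5 = 131

131 dB


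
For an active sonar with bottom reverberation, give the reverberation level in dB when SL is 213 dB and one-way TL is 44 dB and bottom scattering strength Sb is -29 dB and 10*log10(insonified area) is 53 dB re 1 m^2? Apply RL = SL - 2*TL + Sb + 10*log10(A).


RL = SL - 2*TL + Sb + 10*log10(A) = 213 - 2*44 + (-29) + 53 = 149

149 dB


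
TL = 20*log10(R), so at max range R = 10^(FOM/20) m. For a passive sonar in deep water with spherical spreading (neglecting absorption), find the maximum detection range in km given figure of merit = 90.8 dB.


At max range FOM = TL, so 20*log10(R) = 90.8
R = 10^(90.8/20) = 34673.69 m = 34.67 km

34.67 km


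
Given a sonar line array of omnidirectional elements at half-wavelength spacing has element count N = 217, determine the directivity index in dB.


23.36 dB


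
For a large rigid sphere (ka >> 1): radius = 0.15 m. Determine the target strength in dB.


TS = 10*log10(0.15^2 / 4) = 10*log10(0.005625) = -22.5

-22.5 dB


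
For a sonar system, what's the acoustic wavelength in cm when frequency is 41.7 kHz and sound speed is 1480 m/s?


lambda = c/f = 1480 / 41700 = 0.0355 m = 3.55 cm

3.55 cm


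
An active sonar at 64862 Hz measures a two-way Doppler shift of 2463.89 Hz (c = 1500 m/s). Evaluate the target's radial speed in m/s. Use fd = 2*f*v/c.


From fd = 2*f*v/c, v = c*fd/(2*f) = 1500 * 2463.89 / (2*64862) = 28.49

28.49 m/s


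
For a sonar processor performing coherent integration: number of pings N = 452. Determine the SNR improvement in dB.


Gain = 10*log10(452) = 26.55

26.55 dB


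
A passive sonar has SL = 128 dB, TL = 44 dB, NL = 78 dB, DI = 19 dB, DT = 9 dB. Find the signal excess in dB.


SE = SL - TL - NL + DI - DT = 128 - 44 - 78 + 19 - 9 = 16

16 dB


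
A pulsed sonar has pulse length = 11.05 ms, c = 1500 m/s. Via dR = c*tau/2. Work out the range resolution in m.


8.2875 m


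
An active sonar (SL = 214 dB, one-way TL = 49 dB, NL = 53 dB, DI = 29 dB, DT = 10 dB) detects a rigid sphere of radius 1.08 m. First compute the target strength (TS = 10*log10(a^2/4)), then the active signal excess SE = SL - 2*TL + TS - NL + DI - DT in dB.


Step 1: TS = 10*log10(1.08^2/4) = -5.35 dB
Step 2: SE = SL - 2*TL + TS - NL + DI - DT = 214 - 2*49 + (-5.35) - 53 + 29 - 10 = 76.65

76.65 dB


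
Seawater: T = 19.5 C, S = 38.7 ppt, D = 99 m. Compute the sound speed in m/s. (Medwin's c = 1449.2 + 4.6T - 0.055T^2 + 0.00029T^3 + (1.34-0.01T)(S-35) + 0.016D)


1525.96 m/s


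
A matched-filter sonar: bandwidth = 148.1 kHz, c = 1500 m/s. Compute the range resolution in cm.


dR = c/(2*BW) = 1500 / (2 * 148.1e3) = 0.0051 m = 0.51 cm

0.51 cm


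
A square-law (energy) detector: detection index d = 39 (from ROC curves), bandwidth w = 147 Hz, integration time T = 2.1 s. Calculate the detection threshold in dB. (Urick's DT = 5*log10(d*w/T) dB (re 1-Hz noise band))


DT = 5*log10(d*w/T) = 5*log10(39 * 147 / 2.1) = 5*log10(2730.0) = 17.18

17.18 dB


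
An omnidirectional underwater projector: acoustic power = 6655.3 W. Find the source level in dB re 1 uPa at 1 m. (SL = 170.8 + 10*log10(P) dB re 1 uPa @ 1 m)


SL = 170.8 + 10*log10(6655.3) = 170.8 + 38.23 = 209.03

209.03 dB


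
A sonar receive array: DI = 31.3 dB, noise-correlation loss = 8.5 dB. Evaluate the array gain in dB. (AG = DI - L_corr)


AG = DI - L_corr = 31.3 - 8.5 = 22.8

22.8 dB


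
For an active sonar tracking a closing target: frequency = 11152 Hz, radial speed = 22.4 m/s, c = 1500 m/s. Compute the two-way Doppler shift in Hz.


333.07 Hz


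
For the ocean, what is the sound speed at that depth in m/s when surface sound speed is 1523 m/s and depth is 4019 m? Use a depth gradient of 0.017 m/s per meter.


1591.323 m/s


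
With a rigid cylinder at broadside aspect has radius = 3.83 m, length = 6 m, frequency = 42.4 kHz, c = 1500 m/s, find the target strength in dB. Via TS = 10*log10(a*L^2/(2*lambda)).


lambda = 1500/42400 = 0.03538 m
TS = 10*log10(3.83*6^2/(2*0.03538)) = 32.9

32.9 dB


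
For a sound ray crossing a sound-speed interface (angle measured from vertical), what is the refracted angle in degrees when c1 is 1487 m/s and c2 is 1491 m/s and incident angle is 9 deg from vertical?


9.02 deg


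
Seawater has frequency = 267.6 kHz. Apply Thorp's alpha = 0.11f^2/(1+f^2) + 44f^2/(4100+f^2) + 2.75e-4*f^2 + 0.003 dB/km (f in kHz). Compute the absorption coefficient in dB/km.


f^2 = 71609.76
alpha = 0.11*71609.76/(1+71609.76) + 44*71609.76/(4100+71609.76) + 2.75e-4*71609.76 + 0.003 = 61.423

61.423 dB/km


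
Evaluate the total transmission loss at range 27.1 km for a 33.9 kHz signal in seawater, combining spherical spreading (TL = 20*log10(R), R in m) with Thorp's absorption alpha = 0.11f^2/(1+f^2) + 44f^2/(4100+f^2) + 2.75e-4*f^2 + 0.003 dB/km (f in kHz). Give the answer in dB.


Step 1 (Thorp): alpha = 0.11*1149.21/(1+1149.21) + 44*1149.21/(4100+1149.21) + 2.75e-4*1149.21 + 0.003 = 10.0619 dB/km
Step 2: TL_spread = 20*log10(27100) = 88.66 dB
Step 3: TL_abs = alpha*R = 10.0619 * 27.1 = 272.68 dB
Step 4: TL_total = 88.66 + 272.68 = 361.34

361.34 dB


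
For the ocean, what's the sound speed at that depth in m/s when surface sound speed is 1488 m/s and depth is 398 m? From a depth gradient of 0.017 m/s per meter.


c = 1488 + 0.017 * 398 = 1494.766

1494.766 m/s


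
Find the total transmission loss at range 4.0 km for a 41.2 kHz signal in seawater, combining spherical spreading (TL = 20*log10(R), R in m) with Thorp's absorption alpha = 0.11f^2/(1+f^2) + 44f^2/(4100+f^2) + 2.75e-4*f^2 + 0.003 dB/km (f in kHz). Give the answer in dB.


Step 1 (Thorp): alpha = 0.11*1697.44/(1+1697.44) + 44*1697.44/(4100+1697.44) + 2.75e-4*1697.44 + 0.003 = 13.4625 dB/km
Step 2: TL_spread = 20*log10(4000) = 72.04 dB
Step 3: TL_abs = alpha*R = 13.4625 * 4.0 = 53.85 dB
Step 4: TL_total = 72.04 + 53.85 = 125.89

125.89 dB


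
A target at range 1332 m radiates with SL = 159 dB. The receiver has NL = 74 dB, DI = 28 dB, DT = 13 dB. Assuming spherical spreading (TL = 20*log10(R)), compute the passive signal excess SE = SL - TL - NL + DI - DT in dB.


Step 1: TL = 20*log10(1332) = 62.49 dB
Step 2: SE = 159 - 62.49 - 74 + 28 - 13 = 37.51

37.51 dB


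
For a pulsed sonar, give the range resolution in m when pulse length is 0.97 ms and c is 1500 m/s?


dR = c*tau/2 = 1500 * 0.97e-3 / 2 = 0.7275

0.7275 m


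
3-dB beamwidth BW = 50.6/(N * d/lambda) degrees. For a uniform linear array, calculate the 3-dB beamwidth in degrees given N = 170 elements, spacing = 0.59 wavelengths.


0.5 deg


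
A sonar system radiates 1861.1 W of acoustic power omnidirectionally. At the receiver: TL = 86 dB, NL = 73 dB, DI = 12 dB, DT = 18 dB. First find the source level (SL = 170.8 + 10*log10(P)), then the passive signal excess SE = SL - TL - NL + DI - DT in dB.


Step 1: SL = 170.8 + 10*log10(1861.1) = 203.5 dB
Step 2: SE = SL - TL - NL + DI - DT = 203.5 - 86 - 73 + 12 - 18 = 38.5

38.5 dB


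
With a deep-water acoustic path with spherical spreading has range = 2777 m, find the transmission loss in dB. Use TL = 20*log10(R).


TL = 20*log10(2777) = 68.87

68.87 dB


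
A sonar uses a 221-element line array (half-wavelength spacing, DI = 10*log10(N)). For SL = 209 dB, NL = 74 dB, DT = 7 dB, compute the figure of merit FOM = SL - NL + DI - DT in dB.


151.44 dB


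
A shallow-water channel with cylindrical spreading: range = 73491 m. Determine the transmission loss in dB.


TL = 10*log10(73491) = 48.66

48.66 dB


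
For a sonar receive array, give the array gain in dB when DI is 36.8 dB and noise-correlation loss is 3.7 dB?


AG = DI - L_corr = 36.8 - 3.7 = 33.1

33.1 dB


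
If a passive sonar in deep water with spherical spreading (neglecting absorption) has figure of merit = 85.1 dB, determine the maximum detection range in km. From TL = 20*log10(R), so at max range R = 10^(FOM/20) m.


At max range FOM = TL, so 20*log10(R) = 85.1
R = 10^(85.1/20) = 17988.71 m = 17.99 km

17.99 km


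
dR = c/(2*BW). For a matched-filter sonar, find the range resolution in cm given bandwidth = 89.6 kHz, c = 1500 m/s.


0.84 cm


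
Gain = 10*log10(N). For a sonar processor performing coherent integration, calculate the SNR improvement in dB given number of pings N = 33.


Gain = 10*log10(33) = 15.19

15.19 dB


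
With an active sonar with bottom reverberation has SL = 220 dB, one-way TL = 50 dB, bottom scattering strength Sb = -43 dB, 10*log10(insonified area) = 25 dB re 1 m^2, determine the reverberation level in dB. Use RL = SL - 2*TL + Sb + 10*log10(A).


102 dB


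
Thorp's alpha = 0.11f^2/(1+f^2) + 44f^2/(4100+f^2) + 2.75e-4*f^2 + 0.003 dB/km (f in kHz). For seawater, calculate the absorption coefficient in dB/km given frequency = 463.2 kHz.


f^2 = 214554.24
alpha = 0.11*214554.24/(1+214554.24) + 44*214554.24/(4100+214554.24) + 2.75e-4*214554.24 + 0.003 = 102.29

102.29 dB/km
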